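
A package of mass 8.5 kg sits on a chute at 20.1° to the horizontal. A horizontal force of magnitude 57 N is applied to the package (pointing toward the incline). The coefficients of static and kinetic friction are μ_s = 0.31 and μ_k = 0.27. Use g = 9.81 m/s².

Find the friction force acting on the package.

Normal direction: N = m g cos θ + P sin θ = 97.89 N.
Parallel to the incline: P cos θ − m g sin θ = 53.53 − 28.66 = 24.87 N; the friction needed to balance this is 24.87 N acting down the slope.
The limit of static friction is μ_s N = 30.35 N.
|f_req| = 24.87 ≤ 30.35 N → the package is in equilibrium; friction equals the required value.

f ≈ 24.9 N (down the incline)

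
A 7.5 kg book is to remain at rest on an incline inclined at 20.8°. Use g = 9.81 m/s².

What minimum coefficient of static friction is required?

At the slip threshold m g sin θ = μ_s m g cos θ, so μ_s,min = tan θ.
μ_s,min = tan 20.8° = 0.38.

μ_s,min ≈ 0.38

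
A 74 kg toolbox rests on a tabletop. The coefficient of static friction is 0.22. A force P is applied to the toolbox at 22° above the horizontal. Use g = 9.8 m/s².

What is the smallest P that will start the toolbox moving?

N = m g − P sin α (the pull lifts the toolbox).
At impending slip, P cos α = μ_s N = μ_s (m g − P sin α).
Solving: P (cos α + μ_s sin α) = μ_s m g → P = 0.22×725/(cos 22° + 0.22 sin 22°) = 160/1.01 = 158 N.

P ≈ 158 N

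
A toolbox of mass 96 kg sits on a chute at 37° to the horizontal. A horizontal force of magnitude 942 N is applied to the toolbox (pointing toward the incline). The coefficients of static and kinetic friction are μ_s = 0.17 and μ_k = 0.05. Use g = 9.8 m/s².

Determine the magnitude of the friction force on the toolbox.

f ≈ 186 N (down the incline)

The horizontal push has a component P sin θ into the surface, so N = m g cos θ + P sin θ = 751.4 + 566.9 = 1318 N.
Along the incline, the net driving force (taking up-slope positive) is P cos θ − m g sin θ = 752.3 − 566.2 = 186.1 N, so equilibrium requires friction f = -186.1 N (down-slope).
The limit of static friction is μ_s N = 224.1 N.
|f_req| = 186.1 ≤ 224.1 N → the toolbox is in equilibrium; friction equals the required value.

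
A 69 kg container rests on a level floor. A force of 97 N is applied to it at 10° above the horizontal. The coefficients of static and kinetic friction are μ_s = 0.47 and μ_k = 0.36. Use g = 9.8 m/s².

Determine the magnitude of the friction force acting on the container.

The vertical component of P reduces the normal force: N = m g − P sin α = 676.2 − 16.84 = 659.4 N.
For equilibrium, f = P cos α = 97×cos 10° = 95.53 N.
The static-friction limit is μ_s N = 309.9 N.
Since 95.53 N does not exceed the limit, the container stays at rest and f = 95.5 N.

f ≈ 95.5 N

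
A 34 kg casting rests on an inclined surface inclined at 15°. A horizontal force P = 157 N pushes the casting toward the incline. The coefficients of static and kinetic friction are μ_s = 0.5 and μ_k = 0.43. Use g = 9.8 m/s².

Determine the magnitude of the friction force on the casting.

Resolve perpendicular to the incline: N = m g cos θ + P sin θ = 34×9.8×cos 15° + 157×sin 15° = 362.5 N.
Along the incline, the net driving force (taking up-slope positive) is P cos θ − m g sin θ = 151.7 − 86.24 = 65.41 N, so equilibrium requires friction f = -65.41 N (down-slope).
Maximum static friction: μ_s N = 0.5 × 362.5 = 181.2 N.
|f_req| = 65.41 ≤ 181.2 N → the casting is in equilibrium; friction equals the required value.

f ≈ 65.4 N (down the incline)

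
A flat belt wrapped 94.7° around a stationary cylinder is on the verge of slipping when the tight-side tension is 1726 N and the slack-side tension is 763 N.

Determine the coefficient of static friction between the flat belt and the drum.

μ ≈ 0.494

T₂/T₁ = e^{μβ} → μ = ln(T₂/T₁)/β.
β = 94.7° = 1.653 rad.
μ = ln(1726/763)/1.653 = ln(2.262)/1.653 = 0.494.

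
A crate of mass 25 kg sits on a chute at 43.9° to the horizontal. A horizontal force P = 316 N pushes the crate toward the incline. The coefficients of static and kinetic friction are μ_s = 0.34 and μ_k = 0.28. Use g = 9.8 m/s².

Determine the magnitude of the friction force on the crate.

f ≈ 57.8 N (down the incline)

Normal direction: N = m g cos θ + P sin θ = 395.7 N.
Along the incline, the net driving force (taking up-slope positive) is P cos θ − m g sin θ = 227.7 − 169.9 = 57.81 N, so equilibrium requires friction f = -57.81 N (down-slope).
The limit of static friction is μ_s N = 134.5 N.
Since 57.81 N is within the 134.5 N limit, the crate stays put and friction is exactly 57.8 N.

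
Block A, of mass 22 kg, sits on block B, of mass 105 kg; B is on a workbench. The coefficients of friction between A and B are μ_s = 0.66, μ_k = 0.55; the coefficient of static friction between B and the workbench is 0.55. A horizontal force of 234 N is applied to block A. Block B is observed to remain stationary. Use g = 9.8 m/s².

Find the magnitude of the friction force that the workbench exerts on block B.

Normal force at the A–B interface: N₁ = m_A g = 215.6 N.
Maximum static friction on A from B: μ_s N₁ = 0.66×215.6 = 142.3 N.
P = 234 N exceeds that limit, so A slips over B and the interface friction becomes kinetic: f₁ = μ_k N₁ = 0.55×215.6 = 119 N.
B experiences an equal 119 N forward from A (third law). B is in equilibrium, so the floor supplies f₂ = 119 N of static friction (limit μ_s(m_A+m_B)g = 684.5 N, not exceeded).

f ≈ 119 N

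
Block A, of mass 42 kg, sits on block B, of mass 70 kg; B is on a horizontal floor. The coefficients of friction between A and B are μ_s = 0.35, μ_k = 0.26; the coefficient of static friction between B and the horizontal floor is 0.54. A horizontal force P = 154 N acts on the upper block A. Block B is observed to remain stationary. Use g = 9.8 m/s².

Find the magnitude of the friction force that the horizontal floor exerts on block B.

f ≈ 107 N

The normal force B exerts on A is simply A's weight, N₁ = 411.6 N.
Maximum static friction on A from B: μ_s N₁ = 0.35×411.6 = 144.1 N.
Since P = 154 N > 144.1 N, A slides on B; the A–B friction is kinetic: f₁ = μ_k N₁ = 0.26×411.6 = 107 N.
B experiences an equal 107 N forward from A (third law). B is in equilibrium, so the floor supplies f₂ = 107 N of static friction (limit μ_s(m_A+m_B)g = 592.7 N, not exceeded).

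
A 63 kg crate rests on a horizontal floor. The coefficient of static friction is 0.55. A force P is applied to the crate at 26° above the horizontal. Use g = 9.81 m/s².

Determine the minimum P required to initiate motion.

P ≈ 298 N

N = m g − P sin α (the pull lifts the crate).
At impending slip, P cos α = μ_s N = μ_s (m g − P sin α).
Solving: P (cos α + μ_s sin α) = μ_s m g → P = 0.55×618/(cos 26° + 0.55 sin 26°) = 340/1.14 = 298 N.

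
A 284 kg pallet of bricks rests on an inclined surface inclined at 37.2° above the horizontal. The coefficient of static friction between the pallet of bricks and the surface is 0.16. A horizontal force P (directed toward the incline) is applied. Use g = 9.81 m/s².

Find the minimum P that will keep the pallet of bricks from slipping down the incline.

The pallet of bricks tends to slide down (tan θ > μ_s), so at the point of impending slip friction acts up-slope at its limit: f = μ_s N.
Perpendicular to the incline: N = m g cos θ + P sin θ.
Along the incline: P cos θ + μ_s N = m g sin θ, i.e. P cos θ + μ_s (m g cos θ + P sin θ) = m g sin θ.
Solving, P (cos θ + μ_s sin θ) = m g (sin θ − μ_s cos θ), so P = 2790×0.4772/0.8933 = 1490 N.

P_min ≈ 1490 N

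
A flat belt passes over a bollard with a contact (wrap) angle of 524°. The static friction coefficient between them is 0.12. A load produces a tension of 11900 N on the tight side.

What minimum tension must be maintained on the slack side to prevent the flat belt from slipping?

T_min ≈ 3970 N

Capstan equation at impending slip: T_tight/T_slack = e^{μβ}.
β = 524° = 9.146 rad; e^{μβ} = e^{0.12×9.146} = 2.997.
T_slack = T_tight / e^{μβ} = 11900 / 2.997 = 3970 N.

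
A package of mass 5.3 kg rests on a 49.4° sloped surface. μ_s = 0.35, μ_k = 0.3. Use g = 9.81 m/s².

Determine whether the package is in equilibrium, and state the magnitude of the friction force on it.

N = m g cos θ = 33.8 N.
Down-slope weight component: m g sin θ = 39.5 N.
μ_s N = 11.8 N.
39.5 > 11.8 N, so it slides; kinetic friction f = μ_k N = 0.3×33.8 = 10.2 N.

f ≈ 10.2 N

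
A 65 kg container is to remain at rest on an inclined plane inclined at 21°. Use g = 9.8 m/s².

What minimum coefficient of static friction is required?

μ_s,min ≈ 0.384

At the slip threshold m g sin θ = μ_s m g cos θ, so μ_s,min = tan θ.
μ_s,min = tan 21° = 0.384.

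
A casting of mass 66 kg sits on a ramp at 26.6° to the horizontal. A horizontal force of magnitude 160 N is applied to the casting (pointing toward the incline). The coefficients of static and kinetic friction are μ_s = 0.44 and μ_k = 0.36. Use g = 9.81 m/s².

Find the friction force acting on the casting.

f ≈ 147 N (up the incline)

The horizontal push has a component P sin θ into the surface, so N = m g cos θ + P sin θ = 578.9 + 71.64 = 650.6 N.
Parallel to the incline: P cos θ − m g sin θ = 143.1 − 289.9 = -146.8 N; the friction needed to balance this is 146.8 N acting up the slope.
Maximum static friction: μ_s N = 0.44 × 650.6 = 286.3 N.
Since 146.8 N is within the 286.3 N limit, the casting stays put and friction is exactly 147 N.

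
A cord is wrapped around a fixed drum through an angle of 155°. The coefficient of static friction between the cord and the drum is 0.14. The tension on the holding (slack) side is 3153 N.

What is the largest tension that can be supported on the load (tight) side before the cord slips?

T_max ≈ 4600 N

At impending slip the capstan equation gives T₂/T₁ = e^{μβ} with β in radians.
β = 155° × π/180 = 2.705 rad.
e^{μβ} = e^{0.14×2.705} = 1.46.
T₂ = T₁ · e^{μβ} = 3153 × 1.46 = 4600 N.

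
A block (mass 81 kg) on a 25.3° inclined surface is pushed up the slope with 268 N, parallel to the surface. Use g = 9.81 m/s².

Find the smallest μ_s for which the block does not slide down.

N = m g cos θ = 718.4 N.
Friction must make up the shortfall along the incline: f = m g sin θ − P = 339.6 − 268 = 71.58 N.
At the threshold f = μ_s N, so μ_s,min = 71.58/718.4 = 0.0996.

μ_s,min ≈ 0.0996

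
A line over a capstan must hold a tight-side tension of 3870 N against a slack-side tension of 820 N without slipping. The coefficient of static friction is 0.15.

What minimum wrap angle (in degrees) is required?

β_min ≈ 593°

T₂/T₁ = e^{μβ} → β = ln(T₂/T₁)/μ.
β = ln(3870/820)/0.15 = 1.552/0.15 = 10.34 rad.
In degrees: β = 10.34 × 180/π = 593°.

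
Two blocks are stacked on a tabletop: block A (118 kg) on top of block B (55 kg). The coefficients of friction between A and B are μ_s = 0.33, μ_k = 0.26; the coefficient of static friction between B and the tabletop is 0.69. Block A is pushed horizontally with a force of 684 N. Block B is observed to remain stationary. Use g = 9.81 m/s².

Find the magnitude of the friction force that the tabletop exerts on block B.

f ≈ 301 N

The normal force B exerts on A is simply A's weight, N₁ = 1158 N.
So the A–B interface can sustain at most μ_s N₁ = 382 N of static friction.
P = 684 N exceeds that limit, so A slips over B and the interface friction becomes kinetic: f₁ = μ_k N₁ = 0.26×1158 = 301 N.
B experiences an equal 301 N forward from A (third law). B is in equilibrium, so the floor supplies f₂ = 301 N of static friction (limit μ_s(m_A+m_B)g = 1171 N, not exceeded).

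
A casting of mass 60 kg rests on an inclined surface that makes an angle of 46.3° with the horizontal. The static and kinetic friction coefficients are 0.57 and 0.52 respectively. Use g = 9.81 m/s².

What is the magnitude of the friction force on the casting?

f ≈ 211 N (up the incline)

The normal reaction is N = m g cos θ = 406.7 N.
Along the slope the weight component is m g sin θ = 425.5 N; friction must supply exactly this, acting up-slope.
Maximum static friction available: μ_s N = 0.57 × 406.7 = 231.8 N.
Since |425.5| > 231.8 N, static friction cannot hold it; the casting slides down the incline and kinetic friction applies: f = μ_k N = 0.52 × 406.7 = 211 N.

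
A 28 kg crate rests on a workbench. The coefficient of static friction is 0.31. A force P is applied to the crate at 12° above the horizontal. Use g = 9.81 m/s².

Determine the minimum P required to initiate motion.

P ≈ 81.7 N

N = m g − P sin α (the pull lifts the crate).
At impending slip, P cos α = μ_s N = μ_s (m g − P sin α).
Solving: P (cos α + μ_s sin α) = μ_s m g → P = 0.31×275/(cos 12° + 0.31 sin 12°) = 85.2/1.043 = 81.7 N.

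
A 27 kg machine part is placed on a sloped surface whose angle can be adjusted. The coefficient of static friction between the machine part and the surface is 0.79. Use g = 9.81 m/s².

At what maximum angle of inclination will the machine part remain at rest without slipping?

θ_max ≈ 38.3°

At the slip threshold, m g sin θ = μ_s · m g cos θ, so tan θ = μ_s.
θ_max = arctan(0.79) = 38.3°.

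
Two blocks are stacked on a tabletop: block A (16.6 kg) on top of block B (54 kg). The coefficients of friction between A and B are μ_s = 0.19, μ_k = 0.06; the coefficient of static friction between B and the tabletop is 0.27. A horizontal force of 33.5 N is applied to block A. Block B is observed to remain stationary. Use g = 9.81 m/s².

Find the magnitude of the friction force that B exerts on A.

The normal force B exerts on A is simply A's weight, N₁ = 162.8 N.
Maximum static friction on A from B: μ_s N₁ = 0.19×162.8 = 30.94 N.
Since P = 33.5 N > 30.94 N, A slides on B; the A–B friction is kinetic: f₁ = μ_k N₁ = 0.06×162.8 = 9.77 N.
B experiences an equal 9.77 N forward from A (third law). B is in equilibrium, so the floor supplies f₂ = 9.77 N of static friction (limit μ_s(m_A+m_B)g = 187 N, not exceeded).

f ≈ 9.77 N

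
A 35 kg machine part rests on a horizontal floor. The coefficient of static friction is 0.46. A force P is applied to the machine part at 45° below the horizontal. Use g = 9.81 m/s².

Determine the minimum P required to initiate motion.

P ≈ 414 N

N = m g + P sin α (the push presses the machine part into the horizontal floor).
At impending slip, P cos α = μ_s N = μ_s (m g + P sin α).
Solving: P (cos α − μ_s sin α) = μ_s m g → P = 0.46×343/(cos 45° − 0.46 sin 45°) = 158/0.3818 = 414 N.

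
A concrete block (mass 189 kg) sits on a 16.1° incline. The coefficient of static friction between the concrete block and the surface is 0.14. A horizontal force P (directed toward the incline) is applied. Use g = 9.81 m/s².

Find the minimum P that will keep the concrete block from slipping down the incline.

The concrete block tends to slide down (tan θ > μ_s), so at the point of impending slip friction acts up-slope at its limit: f = μ_s N.
Perpendicular to the incline: N = m g cos θ + P sin θ.
Along the incline: P cos θ + μ_s N = m g sin θ, i.e. P cos θ + μ_s (m g cos θ + P sin θ) = m g sin θ.
Solving, P (cos θ + μ_s sin θ) = m g (sin θ − μ_s cos θ), so P = 1850×0.1428/0.9996 = 265 N.

P_min ≈ 265 N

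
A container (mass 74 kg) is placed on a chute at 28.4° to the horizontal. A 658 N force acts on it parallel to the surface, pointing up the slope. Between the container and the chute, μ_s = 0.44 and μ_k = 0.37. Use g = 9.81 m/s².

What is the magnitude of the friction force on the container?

f ≈ 236 N (down the incline)

The normal reaction is N = m g cos θ = 638.6 N.
The friction needed for equilibrium is m g sin θ − P = 345.3 − 658 = -312.7 N, measured positive up-slope.
The static-friction ceiling is μ_s N = 0.44 × 638.6 = 281 N.
|-312.7| exceeds 281 N, so the container slips up-slope; friction is kinetic, f = μ_k N = 0.37×638.6 = 236 N.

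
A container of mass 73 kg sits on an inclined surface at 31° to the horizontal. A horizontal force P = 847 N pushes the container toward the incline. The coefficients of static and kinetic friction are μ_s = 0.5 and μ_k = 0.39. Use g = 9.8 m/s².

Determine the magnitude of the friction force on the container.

The horizontal push has a component P sin θ into the surface, so N = m g cos θ + P sin θ = 613.2 + 436.2 = 1049 N.
Parallel to the incline: P cos θ − m g sin θ = 726 − 368.5 = 357.6 N; the friction needed to balance this is 357.6 N acting down the slope.
Maximum static friction: μ_s N = 0.5 × 1049 = 524.7 N.
Since 357.6 N is within the 524.7 N limit, the container stays put and friction is exactly 358 N.

f ≈ 358 N (down the incline)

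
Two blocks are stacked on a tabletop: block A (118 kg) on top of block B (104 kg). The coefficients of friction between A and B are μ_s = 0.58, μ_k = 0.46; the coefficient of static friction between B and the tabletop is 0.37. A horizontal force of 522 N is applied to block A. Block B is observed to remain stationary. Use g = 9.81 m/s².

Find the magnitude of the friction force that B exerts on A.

Normal force at the A–B interface: N₁ = m_A g = 1158 N.
So the A–B interface can sustain at most μ_s N₁ = 671.4 N of static friction.
Since P = 522 N ≤ 671.4 N, A does not slip on B; friction on A equals P = 522 N.
B experiences an equal 522 N forward from A (third law). B is in equilibrium, so the floor supplies f₂ = 522 N of static friction (limit μ_s(m_A+m_B)g = 805.8 N, not exceeded).

f ≈ 522 N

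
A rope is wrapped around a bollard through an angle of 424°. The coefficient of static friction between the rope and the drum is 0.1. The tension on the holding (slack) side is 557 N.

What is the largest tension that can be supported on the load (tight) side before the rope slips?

At impending slip the capstan equation gives T₂/T₁ = e^{μβ} with β in radians.
β = 424° × π/180 = 7.4 rad.
e^{μβ} = e^{0.1×7.4} = 2.096.
T₂ = T₁ · e^{μβ} = 557 × 2.096 = 1170 N.

T_max ≈ 1170 N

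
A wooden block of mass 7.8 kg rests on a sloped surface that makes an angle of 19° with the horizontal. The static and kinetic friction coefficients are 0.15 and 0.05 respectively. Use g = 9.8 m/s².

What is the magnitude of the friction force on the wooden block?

The normal reaction is N = m g cos θ = 72.28 N.
For equilibrium along the incline, friction must balance the weight component: f = m g sin θ = 24.89 N up the slope.
Maximum static friction available: μ_s N = 0.15 × 72.28 = 10.84 N.
|24.89| exceeds 10.84 N, so the wooden block slips down-slope; friction is kinetic, f = μ_k N = 0.05×72.28 = 3.61 N.

f ≈ 3.61 N (up the incline)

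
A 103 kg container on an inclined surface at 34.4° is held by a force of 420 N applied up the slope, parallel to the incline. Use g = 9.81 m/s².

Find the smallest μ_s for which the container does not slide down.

μ_s,min ≈ 0.181

N = m g cos θ = 833.7 N.
Friction must make up the shortfall along the incline: f = m g sin θ − P = 570.9 − 420 = 150.9 N.
At the threshold f = μ_s N, so μ_s,min = 150.9/833.7 = 0.181.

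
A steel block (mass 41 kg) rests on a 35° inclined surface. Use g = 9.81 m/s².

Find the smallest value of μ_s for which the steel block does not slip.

μ_s,min ≈ 0.7

At the slip threshold m g sin θ = μ_s m g cos θ, so μ_s,min = tan θ.
μ_s,min = tan 35° = 0.7.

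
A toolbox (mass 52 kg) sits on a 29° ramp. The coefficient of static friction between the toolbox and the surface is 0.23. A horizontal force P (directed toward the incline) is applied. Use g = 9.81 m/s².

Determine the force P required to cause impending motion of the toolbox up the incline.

At impending motion up the slope, friction acts down-slope at its limit: f = μ_s N.
Perpendicular to the incline: N = m g cos θ + P sin θ.
Along the incline: P cos θ = m g sin θ + μ_s N = m g sin θ + μ_s (m g cos θ + P sin θ).
Solving, P (cos θ − μ_s sin θ) = m g (sin θ + μ_s cos θ), so P = 52×9.81×(sin 29° + 0.23 cos 29°)/(cos 29° − 0.23 sin 29°) = 510×0.686/0.7631 = 459 N.

P ≈ 459 N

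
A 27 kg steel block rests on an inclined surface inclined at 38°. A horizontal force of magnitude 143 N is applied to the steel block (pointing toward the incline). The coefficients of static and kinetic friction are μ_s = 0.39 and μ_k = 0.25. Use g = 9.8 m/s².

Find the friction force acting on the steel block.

f ≈ 50.2 N (up the incline)

The horizontal push has a component P sin θ into the surface, so N = m g cos θ + P sin θ = 208.5 + 88.04 = 296.5 N.
Parallel to the incline: P cos θ − m g sin θ = 112.7 − 162.9 = -50.22 N; the friction needed to balance this is 50.22 N acting up the slope.
Maximum static friction: μ_s N = 0.39 × 296.5 = 115.7 N.
|f_req| = 50.22 ≤ 115.7 N → the steel block is in equilibrium; friction equals the required value.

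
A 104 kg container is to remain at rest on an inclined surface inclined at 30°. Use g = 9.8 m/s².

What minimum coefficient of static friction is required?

μ_s,min ≈ 0.577

At the slip threshold m g sin θ = μ_s m g cos θ, so μ_s,min = tan θ.
μ_s,min = tan 30° = 0.577.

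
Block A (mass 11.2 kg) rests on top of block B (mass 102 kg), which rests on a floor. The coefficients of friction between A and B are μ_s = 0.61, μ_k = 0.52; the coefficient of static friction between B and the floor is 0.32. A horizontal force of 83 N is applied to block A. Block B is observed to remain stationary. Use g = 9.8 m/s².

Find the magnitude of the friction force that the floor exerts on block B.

Normal force at the A–B interface: N₁ = m_A g = 109.8 N.
Maximum static friction on A from B: μ_s N₁ = 0.61×109.8 = 66.95 N.
P = 83 N exceeds that limit, so A slips over B and the interface friction becomes kinetic: f₁ = μ_k N₁ = 0.52×109.8 = 57.1 N.
By Newton's third law B feels 57.1 N forward from A. With B stationary, the floor's static friction on B balances it: f₂ = 57.1 N (well within μ_s(m_A+m_B)g = 355 N).

f ≈ 57.1 N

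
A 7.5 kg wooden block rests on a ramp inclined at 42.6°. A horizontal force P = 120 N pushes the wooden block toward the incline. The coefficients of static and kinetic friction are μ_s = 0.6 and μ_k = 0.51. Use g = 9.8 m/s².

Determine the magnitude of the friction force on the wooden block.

f ≈ 38.6 N (down the incline)

The horizontal push has a component P sin θ into the surface, so N = m g cos θ + P sin θ = 54.1 + 81.23 = 135.3 N.
Along the incline, the net driving force (taking up-slope positive) is P cos θ − m g sin θ = 88.33 − 49.75 = 38.58 N, so equilibrium requires friction f = -38.58 N (down-slope).
The limit of static friction is μ_s N = 81.2 N.
|f_req| = 38.58 ≤ 81.2 N → the wooden block is in equilibrium; friction equals the required value.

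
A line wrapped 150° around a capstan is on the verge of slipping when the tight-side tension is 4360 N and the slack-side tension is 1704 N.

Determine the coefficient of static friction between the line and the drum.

μ ≈ 0.359

T₂/T₁ = e^{μβ} → μ = ln(T₂/T₁)/β.
β = 150° = 2.618 rad.
μ = ln(4360/1704)/2.618 = ln(2.559)/2.618 = 0.359.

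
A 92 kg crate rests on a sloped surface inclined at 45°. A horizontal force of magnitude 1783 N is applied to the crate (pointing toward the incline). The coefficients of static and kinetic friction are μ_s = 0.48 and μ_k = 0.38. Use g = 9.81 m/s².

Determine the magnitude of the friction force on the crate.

The horizontal push has a component P sin θ into the surface, so N = m g cos θ + P sin θ = 638.2 + 1261 = 1899 N.
Parallel to the incline: P cos θ − m g sin θ = 1261 − 638.2 = 622.6 N; the friction needed to balance this is 622.6 N acting down the slope.
The limit of static friction is μ_s N = 911.5 N.
Since 622.6 N is within the 911.5 N limit, the crate stays put and friction is exactly 623 N.

f ≈ 623 N (down the incline)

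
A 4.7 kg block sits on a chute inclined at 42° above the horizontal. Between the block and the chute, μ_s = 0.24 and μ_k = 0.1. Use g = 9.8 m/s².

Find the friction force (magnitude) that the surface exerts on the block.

Normal force: N = m g cos θ = 4.7 × 9.8 × cos 42° = 34.23 N.
Along the slope the weight component is m g sin θ = 30.82 N; friction must supply exactly this, acting up-slope.
The static-friction ceiling is μ_s N = 0.24 × 34.23 = 8.215 N.
Since |30.82| > 8.215 N, static friction cannot hold it; the block slides down the incline and kinetic friction applies: f = μ_k N = 0.1 × 34.23 = 3.42 N.

f ≈ 3.42 N (up the incline)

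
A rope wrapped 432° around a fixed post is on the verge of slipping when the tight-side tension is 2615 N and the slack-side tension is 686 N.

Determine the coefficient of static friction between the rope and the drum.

μ ≈ 0.177

T₂/T₁ = e^{μβ} → μ = ln(T₂/T₁)/β.
β = 432° = 7.54 rad.
μ = ln(2615/686)/7.54 = ln(3.812)/7.54 = 0.177.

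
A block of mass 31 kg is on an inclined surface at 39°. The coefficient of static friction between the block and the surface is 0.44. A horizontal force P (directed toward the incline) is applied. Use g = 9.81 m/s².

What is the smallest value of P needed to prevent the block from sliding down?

The block tends to slide down (tan θ > μ_s), so at the point of impending slip friction acts up-slope at its limit: f = μ_s N.
Perpendicular to the incline: N = m g cos θ + P sin θ.
Along the incline: P cos θ + μ_s N = m g sin θ, i.e. P cos θ + μ_s (m g cos θ + P sin θ) = m g sin θ.
Solving, P (cos θ + μ_s sin θ) = m g (sin θ − μ_s cos θ), so P = 304×0.2874/1.054 = 82.9 N.

P_min ≈ 82.9 N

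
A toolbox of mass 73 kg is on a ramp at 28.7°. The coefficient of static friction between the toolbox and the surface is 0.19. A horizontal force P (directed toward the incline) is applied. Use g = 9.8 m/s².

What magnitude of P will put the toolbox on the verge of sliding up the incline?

At impending motion up the slope, friction acts down-slope at its limit: f = μ_s N.
Perpendicular to the incline: N = m g cos θ + P sin θ.
Along the incline: P cos θ = m g sin θ + μ_s N = m g sin θ + μ_s (m g cos θ + P sin θ).
Solving, P (cos θ − μ_s sin θ) = m g (sin θ + μ_s cos θ), so P = 73×9.8×(sin 28.7° + 0.19 cos 28.7°)/(cos 28.7° − 0.19 sin 28.7°) = 715×0.6469/0.7859 = 589 N.

P ≈ 589 N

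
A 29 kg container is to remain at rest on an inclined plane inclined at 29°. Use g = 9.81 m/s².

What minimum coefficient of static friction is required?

μ_s,min ≈ 0.554

At the slip threshold m g sin θ = μ_s m g cos θ, so μ_s,min = tan θ.
μ_s,min = tan 29° = 0.554.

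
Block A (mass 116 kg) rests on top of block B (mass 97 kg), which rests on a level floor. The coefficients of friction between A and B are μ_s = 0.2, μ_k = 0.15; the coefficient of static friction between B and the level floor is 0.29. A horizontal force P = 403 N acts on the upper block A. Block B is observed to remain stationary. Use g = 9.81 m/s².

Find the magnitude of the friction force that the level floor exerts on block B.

Normal force at the A–B interface: N₁ = m_A g = 1138 N.
So the A–B interface can sustain at most μ_s N₁ = 227.6 N of static friction.
Since P = 403 N > 227.6 N, A slides on B; the A–B friction is kinetic: f₁ = μ_k N₁ = 0.15×1138 = 171 N.
By Newton's third law B feels 171 N forward from A. With B stationary, the floor's static friction on B balances it: f₂ = 171 N (well within μ_s(m_A+m_B)g = 606 N).

f ≈ 171 N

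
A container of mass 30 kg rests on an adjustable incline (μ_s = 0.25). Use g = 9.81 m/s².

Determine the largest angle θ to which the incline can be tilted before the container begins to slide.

θ_max ≈ 14°

At the slip threshold, m g sin θ = μ_s · m g cos θ, so tan θ = μ_s.
θ_max = arctan(0.25) = 14°.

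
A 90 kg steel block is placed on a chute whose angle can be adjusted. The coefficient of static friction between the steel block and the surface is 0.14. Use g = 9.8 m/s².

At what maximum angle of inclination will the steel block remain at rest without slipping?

At the slip threshold, m g sin θ = μ_s · m g cos θ, so tan θ = μ_s.
θ_max = arctan(0.14) = 7.97°.

θ_max ≈ 7.97°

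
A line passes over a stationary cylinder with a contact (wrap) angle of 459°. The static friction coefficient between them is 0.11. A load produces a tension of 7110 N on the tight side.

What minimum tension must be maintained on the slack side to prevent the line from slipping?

T_min ≈ 2950 N

Capstan equation at impending slip: T_tight/T_slack = e^{μβ}.
β = 459° = 8.011 rad; e^{μβ} = e^{0.11×8.011} = 2.414.
T_slack = T_tight / e^{μβ} = 7110 / 2.414 = 2950 N.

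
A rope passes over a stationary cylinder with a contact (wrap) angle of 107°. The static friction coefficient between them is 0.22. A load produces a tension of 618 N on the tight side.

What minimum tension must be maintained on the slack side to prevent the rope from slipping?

T_min ≈ 410 N

Capstan equation at impending slip: T_tight/T_slack = e^{μβ}.
β = 107° = 1.868 rad; e^{μβ} = e^{0.22×1.868} = 1.508.
T_slack = T_tight / e^{μβ} = 618 / 1.508 = 410 N.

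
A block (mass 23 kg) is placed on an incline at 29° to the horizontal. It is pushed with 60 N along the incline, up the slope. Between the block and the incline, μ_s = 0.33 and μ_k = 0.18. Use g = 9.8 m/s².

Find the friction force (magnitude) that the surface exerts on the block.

Perpendicular to the surface, N = m g cos θ = 23·9.8·cos 29° = 197.1 N.
For equilibrium along the incline the friction force must supply f = m g sin θ − P = 109.3 − 60 = 49.28 N (positive meaning up-slope).
Maximum static friction available: μ_s N = 0.33 × 197.1 = 65.06 N.
Since |49.28| ≤ 65.06 N, no slip — friction simply equals what equilibrium demands.

f ≈ 49.3 N (up the incline)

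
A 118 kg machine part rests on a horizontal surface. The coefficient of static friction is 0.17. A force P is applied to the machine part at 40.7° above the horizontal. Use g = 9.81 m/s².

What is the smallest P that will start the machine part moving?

N = m g − P sin α (the pull lifts the machine part).
At impending slip, P cos α = μ_s N = μ_s (m g − P sin α).
Solving: P (cos α + μ_s sin α) = μ_s m g → P = 0.17×1160/(cos 40.7° + 0.17 sin 40.7°) = 197/0.869 = 226 N.

P ≈ 226 N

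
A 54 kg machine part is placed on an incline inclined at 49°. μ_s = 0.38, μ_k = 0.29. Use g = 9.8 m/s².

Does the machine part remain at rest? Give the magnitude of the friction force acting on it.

f ≈ 101 N

N = m g cos θ = 347 N.
Down-slope weight component: m g sin θ = 399 N.
μ_s N = 132 N.
399 > 132 N, so it slides; kinetic friction f = μ_k N = 0.29×347 = 101 N.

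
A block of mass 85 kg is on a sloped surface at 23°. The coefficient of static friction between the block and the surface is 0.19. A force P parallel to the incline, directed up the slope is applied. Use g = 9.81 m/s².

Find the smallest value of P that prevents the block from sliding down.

The block tends to slide down (tan θ > μ_s), so at the point of impending slip friction acts up-slope at its limit: f = μ_s N.
P is parallel to the surface, so N = m g cos θ = 768 N.
Along the incline: P + μ_s N = m g sin θ, so P = 326 − 0.19×768 = 180 N.

P_min ≈ 180 N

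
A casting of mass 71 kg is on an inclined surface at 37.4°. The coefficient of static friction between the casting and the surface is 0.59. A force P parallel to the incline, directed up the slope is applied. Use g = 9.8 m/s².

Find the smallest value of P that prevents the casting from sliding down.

P_min ≈ 96.5 N

The casting tends to slide down (tan θ > μ_s), so at the point of impending slip friction acts up-slope at its limit: f = μ_s N.
P is parallel to the surface, so N = m g cos θ = 553 N.
Along the incline: P + μ_s N = m g sin θ, so P = 423 − 0.59×553 = 96.5 N.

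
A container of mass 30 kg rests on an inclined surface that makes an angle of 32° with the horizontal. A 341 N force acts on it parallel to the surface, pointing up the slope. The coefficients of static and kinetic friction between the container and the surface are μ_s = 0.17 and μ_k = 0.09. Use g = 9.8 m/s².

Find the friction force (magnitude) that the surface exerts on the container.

f ≈ 22.4 N (down the incline)

The normal reaction is N = m g cos θ = 249.3 N.
The friction needed for equilibrium is m g sin θ − P = 155.8 − 341 = -185.2 N, measured positive up-slope.
Maximum static friction available: μ_s N = 0.17 × 249.3 = 42.39 N.
Since |-185.2| > 42.39 N, static friction cannot hold it; the container slides up the incline and kinetic friction applies: f = μ_k N = 0.09 × 249.3 = 22.4 N.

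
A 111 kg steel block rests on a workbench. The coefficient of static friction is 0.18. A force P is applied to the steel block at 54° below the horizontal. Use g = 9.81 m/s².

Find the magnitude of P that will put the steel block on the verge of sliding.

P ≈ 443 N

N = m g + P sin α (the push presses the steel block into the workbench).
At impending slip, P cos α = μ_s N = μ_s (m g + P sin α).
Solving: P (cos α − μ_s sin α) = μ_s m g → P = 0.18×1090/(cos 54° − 0.18 sin 54°) = 196/0.4422 = 443 N.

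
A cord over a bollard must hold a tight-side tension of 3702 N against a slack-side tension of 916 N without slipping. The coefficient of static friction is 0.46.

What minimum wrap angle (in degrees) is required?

T₂/T₁ = e^{μβ} → β = ln(T₂/T₁)/μ.
β = ln(3702/916)/0.46 = 1.397/0.46 = 3.036 rad.
In degrees: β = 3.036 × 180/π = 174°.

β_min ≈ 174°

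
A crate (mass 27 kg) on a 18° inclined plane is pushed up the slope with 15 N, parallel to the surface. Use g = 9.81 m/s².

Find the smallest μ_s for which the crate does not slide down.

N = m g cos θ = 251.9 N.
Friction must make up the shortfall along the incline: f = m g sin θ − P = 81.85 − 15 = 66.85 N.
At the threshold f = μ_s N, so μ_s,min = 66.85/251.9 = 0.265.

μ_s,min ≈ 0.265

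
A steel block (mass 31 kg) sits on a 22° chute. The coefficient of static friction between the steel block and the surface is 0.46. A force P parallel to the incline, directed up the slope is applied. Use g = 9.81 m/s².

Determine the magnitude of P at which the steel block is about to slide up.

P ≈ 244 N

At impending motion up the slope, friction acts down-slope at its limit: f = μ_s N.
P is parallel to the surface, so N = m g cos θ = 282 N.
Along the incline: P = m g sin θ + μ_s N = 114 + 0.46×282 = 244 N.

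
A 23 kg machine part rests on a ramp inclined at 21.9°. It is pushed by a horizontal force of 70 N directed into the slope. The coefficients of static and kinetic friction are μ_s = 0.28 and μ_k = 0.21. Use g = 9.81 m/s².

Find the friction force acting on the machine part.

Normal direction: N = m g cos θ + P sin θ = 235.5 N.
Along the incline, the net driving force (taking up-slope positive) is P cos θ − m g sin θ = 64.95 − 84.16 = -19.21 N, so equilibrium requires friction f = 19.21 N (up-slope).
Maximum static friction: μ_s N = 0.28 × 235.5 = 65.93 N.
|f_req| = 19.21 ≤ 65.93 N → the machine part is in equilibrium; friction equals the required value.

f ≈ 19.2 N (up the incline)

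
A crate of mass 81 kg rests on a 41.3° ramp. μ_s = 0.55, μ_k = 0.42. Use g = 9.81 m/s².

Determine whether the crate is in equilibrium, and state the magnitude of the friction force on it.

N = m g cos θ = 597 N.
Down-slope weight component: m g sin θ = 524 N.
μ_s N = 328 N.
524 > 328 N, so it slides; kinetic friction f = μ_k N = 0.42×597 = 251 N.

f ≈ 251 N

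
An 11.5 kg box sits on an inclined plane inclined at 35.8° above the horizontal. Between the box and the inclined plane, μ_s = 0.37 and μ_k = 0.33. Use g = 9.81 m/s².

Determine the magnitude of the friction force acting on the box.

f ≈ 30.2 N (up the incline)

Normal force: N = m g cos θ = 11.5 × 9.81 × cos 35.8° = 91.5 N.
Along the slope the weight component is m g sin θ = 65.99 N; friction must supply exactly this, acting up-slope.
Static friction can supply at most μ_s N = 33.86 N.
Since |65.99| > 33.86 N, static friction cannot hold it; the box slides down the incline and kinetic friction applies: f = μ_k N = 0.33 × 91.5 = 30.2 N.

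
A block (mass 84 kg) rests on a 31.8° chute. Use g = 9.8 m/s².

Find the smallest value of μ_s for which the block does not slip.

μ_s,min ≈ 0.62

At the slip threshold m g sin θ = μ_s m g cos θ, so μ_s,min = tan θ.
μ_s,min = tan 31.8° = 0.62.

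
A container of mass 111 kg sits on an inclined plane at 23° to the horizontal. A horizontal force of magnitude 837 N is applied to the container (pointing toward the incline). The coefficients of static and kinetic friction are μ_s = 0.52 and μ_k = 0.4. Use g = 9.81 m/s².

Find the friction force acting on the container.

f ≈ 345 N (down the incline)

The horizontal push has a component P sin θ into the surface, so N = m g cos θ + P sin θ = 1002 + 327 = 1329 N.
Parallel to the incline: P cos θ − m g sin θ = 770.5 − 425.5 = 345 N; the friction needed to balance this is 345 N acting down the slope.
The limit of static friction is μ_s N = 691.3 N.
Since 345 N is within the 691.3 N limit, the container stays put and friction is exactly 345 N.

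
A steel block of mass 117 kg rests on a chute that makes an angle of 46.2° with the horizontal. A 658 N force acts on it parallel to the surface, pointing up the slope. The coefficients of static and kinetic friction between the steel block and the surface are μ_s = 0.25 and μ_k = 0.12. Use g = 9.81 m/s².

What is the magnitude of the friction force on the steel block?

f ≈ 170 N (up the incline)

Normal force: N = m g cos θ = 117 × 9.81 × cos 46.2° = 794.4 N.
For equilibrium along the incline the friction force must supply f = m g sin θ − P = 828.4 − 658 = 170.4 N (positive meaning up-slope).
Static friction can supply at most μ_s N = 198.6 N.
Since |170.4| ≤ 198.6 N, static friction is sufficient; f equals the required value, not μ_s N.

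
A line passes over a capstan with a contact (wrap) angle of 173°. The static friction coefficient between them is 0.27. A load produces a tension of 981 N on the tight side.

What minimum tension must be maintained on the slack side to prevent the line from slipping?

Capstan equation at impending slip: T_tight/T_slack = e^{μβ}.
β = 173° = 3.019 rad; e^{μβ} = e^{0.27×3.019} = 2.26.
T_slack = T_tight / e^{μβ} = 981 / 2.26 = 434 N.

T_min ≈ 434 N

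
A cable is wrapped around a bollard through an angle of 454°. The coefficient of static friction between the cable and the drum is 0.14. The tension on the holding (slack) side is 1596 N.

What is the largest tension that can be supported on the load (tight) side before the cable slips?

T_max ≈ 4840 N

At impending slip the capstan equation gives T₂/T₁ = e^{μβ} with β in radians.
β = 454° × π/180 = 7.924 rad.
e^{μβ} = e^{0.14×7.924} = 3.032.
T₂ = T₁ · e^{μβ} = 1596 × 3.032 = 4840 N.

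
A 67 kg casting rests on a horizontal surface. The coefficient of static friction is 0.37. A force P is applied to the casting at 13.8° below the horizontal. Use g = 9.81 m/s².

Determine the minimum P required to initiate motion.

N = m g + P sin α (the push presses the casting into the horizontal surface).
At impending slip, P cos α = μ_s N = μ_s (m g + P sin α).
Solving: P (cos α − μ_s sin α) = μ_s m g → P = 0.37×657/(cos 13.8° − 0.37 sin 13.8°) = 243/0.8829 = 275 N.

P ≈ 275 N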